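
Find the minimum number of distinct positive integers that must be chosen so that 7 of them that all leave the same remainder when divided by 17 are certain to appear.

103

The 17 residue classes mod 17 are the pigeonholes.
With 102 integers one could put 6 in each residue class and have no class reach 7.
The 103rd integer pushes some class to 7, so 17·6 + 1 = 103.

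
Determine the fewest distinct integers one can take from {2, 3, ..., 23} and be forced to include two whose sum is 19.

15

A set avoiding the sum 19 can contain at most one of each pair {x, 19−x}, plus the 6 elements whose complement lies outside the range.
The integers 10, …, 23 (14 of them) are such a set: any two sum to at least 10+11 = 21 > 19.
Any 15th integer completes one of the 8 pairs, so 15 choices force a sum of 19.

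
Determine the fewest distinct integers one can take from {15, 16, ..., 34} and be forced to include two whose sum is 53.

A set avoiding the sum 53 can contain at most one of each pair {x, 53−x}, plus the 4 elements whose complement lies outside the range.
The integers 15, …, 26 (12 of them) are such a set: any two sum to at least 15+16 = 31 and at most 25+26 = 51 < 53.
By pigeonhole, any 13th integer completes one of the 8 pairs, so 13 choices force a sum of 53.

13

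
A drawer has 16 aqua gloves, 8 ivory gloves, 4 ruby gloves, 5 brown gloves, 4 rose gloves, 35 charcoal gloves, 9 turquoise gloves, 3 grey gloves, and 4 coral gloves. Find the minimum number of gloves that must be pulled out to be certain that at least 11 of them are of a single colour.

Pigeonhole: put each drawn glove into a box by colour. The largest draw with every box below 11 takes min(count, 10) from each colour; colours with fewer than 10 contribute all they have.
Σ min(cᵢ, 10) = 10 + 8 + 4 + 5 + 4 + 10 + 9 + 3 + 4 = 57.
Draw number 57 + 1 = 58 must push one box to 11.

58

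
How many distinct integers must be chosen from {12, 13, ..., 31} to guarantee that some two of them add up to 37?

14

A set avoiding the sum 37 can contain at most one of each pair {x, 37−x}, plus the 6 elements whose complement lies outside the range.
The integers 19, …, 31 (13 of them) are such a set: any two sum to at least 19+20 = 39 > 37.
By pigeonhole, any 14th integer completes one of the 7 pairs, so 14 choices force a sum of 37.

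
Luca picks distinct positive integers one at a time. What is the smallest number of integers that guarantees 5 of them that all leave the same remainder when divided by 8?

33

The 8 residue classes mod 8 are the pigeonholes.
With 32 integers one could put 4 in each residue class and have no class reach 5.
The 33rd integer pushes some class to 5, so 8·4 + 1 = 33.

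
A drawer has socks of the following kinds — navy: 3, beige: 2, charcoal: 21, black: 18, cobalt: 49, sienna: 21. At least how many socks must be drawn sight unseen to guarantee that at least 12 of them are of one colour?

Pigeonhole: the 6 colours are the holes; the socks drawn are the pigeons.
To avoid 12 of any one colour, the worst case takes at most 11 of each colour, or every sock of a colour that has fewer than 11.
That gives 3 + 2 + 11 + 11 + 11 + 11 = 49 socks with no colour reaching 12.
The next sock forces some colour to 12, so 49 + 1 = 50.

50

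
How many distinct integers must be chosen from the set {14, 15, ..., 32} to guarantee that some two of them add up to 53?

Group the elements by complementary pair {x, 53−x}: {21,32}, {22,31}, {23,30}, …, giving 6 two-element pairs and 7 integers whose partner 53−x falls outside [14,32].
By pigeonhole, treating each of those 13 groups as a pigeonhole, one can pick one integer per group — 13 integers — with no two summing to 53.
The 14th integer lands in an occupied pair, forcing a sum of 53.

14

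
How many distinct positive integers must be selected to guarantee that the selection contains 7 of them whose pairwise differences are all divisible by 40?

241

Integers whose pairwise differences are multiples of 40 are exactly those sharing a remainder mod 40. By the pigeonhole principle, the 40 residue classes mod 40 are the pigeonholes.
With 240 integers one could put 6 in each residue class and have no class reach 7.
The 241st integer pushes some class to 7, so 40·6 + 1 = 241.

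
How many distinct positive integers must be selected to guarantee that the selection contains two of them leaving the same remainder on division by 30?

31

By the pigeonhole principle, the 30 residue classes mod 30 are the pigeonholes.
With 30 integers one could put 1 in each residue class and have no class reach 2.
The 31st integer pushes some class to 2, so 30·1 + 1 = 31.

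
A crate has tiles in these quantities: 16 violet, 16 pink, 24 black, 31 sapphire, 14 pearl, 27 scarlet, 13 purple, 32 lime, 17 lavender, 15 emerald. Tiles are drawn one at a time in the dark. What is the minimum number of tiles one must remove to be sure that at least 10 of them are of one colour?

Put each drawn tile into a box by colour. The largest draw with every box below 10 takes min(count, 9) from each colour.
Σ min(cᵢ, 9) = 9 + 9 + 9 + 9 + 9 + 9 + 9 + 9 + 9 + 9 = 90.
Draw number 90 + 1 = 91 must push one box to 10.

91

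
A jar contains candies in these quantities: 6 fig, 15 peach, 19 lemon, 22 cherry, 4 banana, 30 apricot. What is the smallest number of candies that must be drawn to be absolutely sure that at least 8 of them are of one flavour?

An adversary could hand out at most 7 candies per flavour (fig, banana run out sooner): 6 + 7 + 7 + 7 + 4 + 7 = 38 candies and still no flavour has 8.
Pigeonhole: one more candy lands in a flavour already at 7, so 39 draws are enough and 38 are not.

39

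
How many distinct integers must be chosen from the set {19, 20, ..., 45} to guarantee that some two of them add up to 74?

20

Group the elements by complementary pair {x, 74−x}: {29,45}, {30,44}, {31,43}, …, giving 8 two-element pairs, the single value 37 (it cannot pair with itself since the integers are distinct), and 10 integers whose partner 74−x falls outside [19,45].
Treating each of those 19 groups as a pigeonhole, one can pick one integer per group — 19 integers — with no two summing to 74.
The 20th integer lands in an occupied pair, forcing a sum of 74.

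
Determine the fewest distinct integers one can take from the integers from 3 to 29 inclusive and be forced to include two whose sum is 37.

17

Two chosen integers sum to 37 exactly when both halves of some pair {x, 37−x} with 8 ≤ x ≤ 37−x ≤ 29 are chosen — 11 such pairs.
The remaining 5 elements (those with no distinct partner in range) can never complete a 37-sum, so the worst case takes all of them and one from each pair: 5 + 11 = 16.
Pigeonhole: the 17th integer has to be the second member of some pair, so 16 + 1 = 17.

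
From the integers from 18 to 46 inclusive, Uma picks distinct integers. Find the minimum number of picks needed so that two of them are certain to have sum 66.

17

Two chosen integers sum to 66 exactly when both halves of some pair {x, 66−x} with 20 ≤ x ≤ 66−x ≤ 46 are chosen — 13 such pairs.
The remaining 3 elements (those with no distinct partner in range) can never complete a 66-sum, so the worst case takes all of them and one from each pair: 3 + 13 = 16.
The 17th integer has to be the second member of some pair, so 16 + 1 = 17.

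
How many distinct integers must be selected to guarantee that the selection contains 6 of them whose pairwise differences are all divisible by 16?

Integers whose pairwise differences are multiples of 16 are exactly those sharing a remainder mod 16. The 16 residue classes mod 16 are the pigeonholes.
With 80 integers one could put 5 in each residue class and have no class reach 6.
The 81st integer pushes some class to 6, so 16·5 + 1 = 81.

81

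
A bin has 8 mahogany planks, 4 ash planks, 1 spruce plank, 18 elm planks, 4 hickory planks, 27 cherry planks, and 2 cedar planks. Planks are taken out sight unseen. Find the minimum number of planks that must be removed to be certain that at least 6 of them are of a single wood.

27

Put each drawn plank into a box by wood. The largest draw with every box below 6 takes min(count, 5) from each wood; woods with fewer than 5 contribute all they have.
Σ min(cᵢ, 5) = 5 + 4 + 1 + 5 + 4 + 5 + 2 = 26.
Draw number 26 + 1 = 27 must push one box to 6.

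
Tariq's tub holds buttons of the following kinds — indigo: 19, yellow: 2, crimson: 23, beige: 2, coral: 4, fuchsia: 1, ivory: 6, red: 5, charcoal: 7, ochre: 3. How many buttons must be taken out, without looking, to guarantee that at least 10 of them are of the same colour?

49

By pigeonhole, put each drawn button into a box by colour. The largest draw with every box below 10 takes min(count, 9) from each colour; colours with fewer than 9 contribute all they have.
Σ min(cᵢ, 9) = 9 + 2 + 9 + 2 + 4 + 1 + 6 + 5 + 7 + 3 = 48.
Draw number 48 + 1 = 49 must push one box to 10.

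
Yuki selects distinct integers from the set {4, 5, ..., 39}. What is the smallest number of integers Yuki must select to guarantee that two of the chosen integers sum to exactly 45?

20

Two chosen integers sum to 45 exactly when both halves of some pair {x, 45−x} with 6 ≤ x ≤ 45−x ≤ 39 are chosen — 17 such pairs.
The remaining 2 elements (those with no distinct partner in range) can never complete a 45-sum, so the worst case takes all of them and one from each pair: 2 + 17 = 19.
The 20th integer has to be the second member of some pair, so 19 + 1 = 20.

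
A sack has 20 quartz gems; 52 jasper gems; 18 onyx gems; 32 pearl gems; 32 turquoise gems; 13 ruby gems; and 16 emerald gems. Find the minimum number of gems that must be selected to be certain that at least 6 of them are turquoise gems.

In the worst case for collecting turquoise gems, every non-turquoise gem comes out first.
There are 20 + 52 + 18 + 32 + 13 + 16 = 151 non-turquoise gems altogether.
After those, each further gem must be turquoise, so 151 + 6 = 157 draws guarantee 6 turquoise gems.

157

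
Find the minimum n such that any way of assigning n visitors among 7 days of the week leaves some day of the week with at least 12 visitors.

With 77 visitors one could put exactly 11 in each of the 7 days of the week, and no day of the week would reach 12.
Pigeonhole: one more visitor must land in a day of the week that already has 11, giving it 12.
So 7 × 11 + 1 = 78 visitors are required.

78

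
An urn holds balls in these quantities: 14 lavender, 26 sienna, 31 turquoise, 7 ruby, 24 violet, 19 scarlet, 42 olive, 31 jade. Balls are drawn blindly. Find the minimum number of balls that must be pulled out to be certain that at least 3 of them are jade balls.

166

In the worst case for collecting jade balls, every non-jade ball comes out first.
There are 14 + 26 + 31 + 7 + 24 + 19 + 42 = 163 non-jade balls altogether.
After those, each further ball must be jade, so 163 + 3 = 166 draws guarantee 3 jade balls.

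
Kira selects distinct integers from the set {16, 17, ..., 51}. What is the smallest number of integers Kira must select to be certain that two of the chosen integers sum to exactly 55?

Group the elements by complementary pair {x, 55−x}: {16,39}, {17,38}, {18,37}, …, giving 12 two-element pairs and 12 integers whose partner 55−x falls outside [16,51].
Pigeonhole: treating each of those 24 groups as a pigeonhole, one can pick one integer per group — 24 integers — with no two summing to 55.
The 25th integer lands in an occupied pair, forcing a sum of 55.

25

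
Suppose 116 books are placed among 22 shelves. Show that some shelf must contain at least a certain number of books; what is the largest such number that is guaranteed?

6

By the pigeonhole principle, the 22 shelves are the holes and the 116 books are the pigeons.
If every shelf held at most 5 books, the total would be at most 22 × 5 = 110, which is less than 116.
So some shelf holds at least ⌈116/22⌉ = 6 books.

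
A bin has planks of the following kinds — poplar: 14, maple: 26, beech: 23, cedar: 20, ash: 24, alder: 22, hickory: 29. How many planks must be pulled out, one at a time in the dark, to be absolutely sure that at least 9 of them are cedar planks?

In the worst case for collecting cedar planks, every non-cedar plank comes out first.
There are 14 + 26 + 23 + 24 + 22 + 29 = 138 non-cedar planks altogether.
After those, each further plank must be cedar, so 138 + 9 = 147 draws guarantee 9 cedar planks.

147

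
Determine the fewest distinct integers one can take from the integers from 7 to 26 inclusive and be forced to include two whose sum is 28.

Two chosen integers sum to 28 exactly when both halves of some pair {x, 28−x} with 7 ≤ x ≤ 28−x ≤ 21 are chosen — 7 such pairs.
The remaining 6 elements (those with no distinct partner in range) can never complete a 28-sum, so the worst case takes all of them and one from each pair: 6 + 7 = 13.
The 14th integer has to be the second member of some pair, so 13 + 1 = 14.

14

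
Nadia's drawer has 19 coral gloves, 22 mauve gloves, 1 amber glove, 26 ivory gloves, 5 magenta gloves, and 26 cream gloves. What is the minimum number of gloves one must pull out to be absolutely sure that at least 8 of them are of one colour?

By the pigeonhole principle, put each drawn glove into a box by colour. The largest draw with every box below 8 takes min(count, 7) from each colour; colours with fewer than 7 contribute all they have.
Σ min(cᵢ, 7) = 7 + 7 + 1 + 7 + 5 + 7 = 34.
Draw number 34 + 1 = 35 must push one box to 8.

35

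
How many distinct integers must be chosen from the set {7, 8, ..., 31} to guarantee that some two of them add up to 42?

16

A set avoiding the sum 42 can contain at most one of each pair {x, 42−x}, plus the 5 elements whose complement lies outside the range or equal to its own complement.
The integers 7, …, 21 (15 of them) are such a set: any two sum to at least 7+8 = 15 and at most 20+21 = 41 < 42.
Any 16th integer completes one of the 10 pairs, so 16 choices force a sum of 42.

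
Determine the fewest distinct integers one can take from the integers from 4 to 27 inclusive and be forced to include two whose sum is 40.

Two chosen integers sum to 40 exactly when both halves of some pair {x, 40−x} with 13 ≤ x ≤ 40−x ≤ 27 are chosen — 7 such pairs.
The remaining 10 elements (those with no distinct partner in range) can never complete a 40-sum, so the worst case takes all of them and one from each pair: 10 + 7 = 17.
The 18th integer has to be the second member of some pair, so 17 + 1 = 18.

18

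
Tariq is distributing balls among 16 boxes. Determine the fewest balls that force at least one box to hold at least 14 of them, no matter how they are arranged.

209

With 208 balls one could put exactly 13 in each of the 16 boxes, and no box would reach 14.
One more ball must land in a box that already has 13, giving it 14.
So 16 × 13 + 1 = 209 balls are required.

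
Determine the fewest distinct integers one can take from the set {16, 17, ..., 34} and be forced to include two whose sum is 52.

Group the elements by complementary pair {x, 52−x}: {18,34}, {19,33}, {20,32}, …, giving 8 two-element pairs, the single value 26 (it cannot pair with itself since the integers are distinct), and 2 integers whose partner 52−x falls outside [16,34].
Pigeonhole: treating each of those 11 groups as a pigeonhole, one can pick one integer per group — 11 integers — with no two summing to 52.
The 12th integer lands in an occupied pair, forcing a sum of 52.

12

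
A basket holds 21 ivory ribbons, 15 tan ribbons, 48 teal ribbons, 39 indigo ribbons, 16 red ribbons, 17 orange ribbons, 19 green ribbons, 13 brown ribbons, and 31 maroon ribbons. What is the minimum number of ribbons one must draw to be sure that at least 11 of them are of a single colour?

Put each drawn ribbon into a box by colour. The largest draw with every box below 11 takes min(count, 10) from each colour.
Σ min(cᵢ, 10) = 10 + 10 + 10 + 10 + 10 + 10 + 10 + 10 + 10 = 90.
Draw number 90 + 1 = 91 must push one box to 11.

91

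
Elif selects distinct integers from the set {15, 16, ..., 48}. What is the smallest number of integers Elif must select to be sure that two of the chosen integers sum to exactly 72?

Two chosen integers sum to 72 exactly when both halves of some pair {x, 72−x} with 24 ≤ x ≤ 72−x ≤ 48 are chosen — 12 such pairs.
The remaining 10 elements (those with no distinct partner in range) can never complete a 72-sum, so the worst case takes all of them and one from each pair: 10 + 12 = 22.
Pigeonhole: the 23rd integer has to be the second member of some pair, so 22 + 1 = 23.

23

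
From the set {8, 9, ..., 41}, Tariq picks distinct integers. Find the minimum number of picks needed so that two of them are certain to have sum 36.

Two chosen integers sum to 36 exactly when both halves of some pair {x, 36−x} with 8 ≤ x ≤ 36−x ≤ 28 are chosen — 10 such pairs.
The remaining 14 elements (those with no distinct partner in range) can never complete a 36-sum, so the worst case takes all of them and one from each pair: 14 + 10 = 24.
By pigeonhole, the 25th integer has to be the second member of some pair, so 24 + 1 = 25.

25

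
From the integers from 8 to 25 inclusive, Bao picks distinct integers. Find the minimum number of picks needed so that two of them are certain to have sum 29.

12

Group the elements by complementary pair {x, 29−x}: {8,21}, {9,20}, {10,19}, …, giving 7 two-element pairs and 4 integers whose partner 29−x falls outside [8,25].
By the pigeonhole principle, treating each of those 11 groups as a pigeonhole, one can pick one integer per group — 11 integers — with no two summing to 29.
The 12th integer lands in an occupied pair, forcing a sum of 29.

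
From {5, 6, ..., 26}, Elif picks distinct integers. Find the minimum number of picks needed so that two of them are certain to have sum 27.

14

Group the elements by complementary pair {x, 27−x}: {5,22}, {6,21}, {7,20}, …, giving 9 two-element pairs and 4 integers whose partner 27−x falls outside [5,26].
By the pigeonhole principle, treating each of those 13 groups as a pigeonhole, one can pick one integer per group — 13 integers — with no two summing to 27.
The 14th integer lands in an occupied pair, forcing a sum of 27.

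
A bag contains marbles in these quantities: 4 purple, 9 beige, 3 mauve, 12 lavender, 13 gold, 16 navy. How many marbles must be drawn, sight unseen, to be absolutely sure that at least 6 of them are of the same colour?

Put each drawn marble into a box by colour. The largest draw with every box below 6 takes min(count, 5) from each colour; colours with fewer than 5 contribute all they have.
Σ min(cᵢ, 5) = 4 + 5 + 3 + 5 + 5 + 5 = 27.
Draw number 27 + 1 = 28 must push one box to 6.

28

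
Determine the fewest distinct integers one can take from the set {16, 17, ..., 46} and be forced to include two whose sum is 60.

A set avoiding the sum 60 can contain at most one of each pair {x, 60−x}, plus the 3 elements whose complement lies outside the range or equal to its own complement.
The integers 30, …, 46 (17 of them) are such a set: any two sum to at least 30+31 = 61 > 60.
Any 18th integer completes one of the 14 pairs, so 18 choices force a sum of 60.

18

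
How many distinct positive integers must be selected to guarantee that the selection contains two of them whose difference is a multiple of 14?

15

Integers whose pairwise differences are multiples of 14 are exactly those sharing a remainder mod 14. The 14 residue classes mod 14 are the pigeonholes.
With 14 integers one could put 1 in each residue class and have no class reach 2.
The 15th integer pushes some class to 2, so 14·1 + 1 = 15.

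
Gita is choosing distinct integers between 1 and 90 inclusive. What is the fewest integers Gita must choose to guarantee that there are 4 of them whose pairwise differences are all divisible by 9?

Integers whose pairwise differences are multiples of 9 are exactly those sharing a remainder mod 9. The 9 residue classes mod 9 are the pigeonholes.
With 27 integers one could put 3 in each residue class and have no class reach 4.
The 28th integer pushes some class to 4, so 9·3 + 1 = 28.

28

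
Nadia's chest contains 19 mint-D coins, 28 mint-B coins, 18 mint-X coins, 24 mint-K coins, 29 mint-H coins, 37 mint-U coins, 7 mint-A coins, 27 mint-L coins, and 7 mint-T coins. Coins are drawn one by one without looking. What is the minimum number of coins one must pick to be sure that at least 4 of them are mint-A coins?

193

In the worst case for collecting mint-A coins, every non-mint-A coin comes out first.
There are 19 + 28 + 18 + 24 + 29 + 37 + 27 + 7 = 189 non-mint-A coins altogether.
After those, each further coin must be mint-A, so 189 + 4 = 193 draws guarantee 4 mint-A coins.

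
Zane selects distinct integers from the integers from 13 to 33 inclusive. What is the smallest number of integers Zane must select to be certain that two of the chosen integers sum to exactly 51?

A set avoiding the sum 51 can contain at most one of each pair {x, 51−x}, plus the 5 elements whose complement lies outside the range.
The integers 13, …, 25 (13 of them) are such a set: any two sum to at least 13+14 = 27 and at most 24+25 = 49 < 51.
By the pigeonhole principle, any 14th integer completes one of the 8 pairs, so 14 choices force a sum of 51.

14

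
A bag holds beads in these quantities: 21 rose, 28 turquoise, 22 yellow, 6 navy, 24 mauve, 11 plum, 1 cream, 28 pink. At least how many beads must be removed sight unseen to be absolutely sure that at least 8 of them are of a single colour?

By the pigeonhole principle, put each drawn bead into a box by colour. The largest draw with every box below 8 takes min(count, 7) from each colour; colours with fewer than 7 contribute all they have.
Σ min(cᵢ, 7) = 7 + 7 + 7 + 6 + 7 + 7 + 1 + 7 = 49.
Draw number 49 + 1 = 50 must push one box to 8.

50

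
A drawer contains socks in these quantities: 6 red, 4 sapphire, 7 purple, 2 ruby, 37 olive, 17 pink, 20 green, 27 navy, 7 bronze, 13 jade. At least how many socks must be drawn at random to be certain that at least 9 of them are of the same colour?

67

An adversary could hand out at most 8 socks per colour (5 colours run out sooner): 6 + 4 + 7 + 2 + 8 + 8 + 8 + 8 + 7 + 8 = 66 socks and still no colour has 9.
By pigeonhole, one more sock lands in a colour already at 8, so 67 draws are enough and 66 are not.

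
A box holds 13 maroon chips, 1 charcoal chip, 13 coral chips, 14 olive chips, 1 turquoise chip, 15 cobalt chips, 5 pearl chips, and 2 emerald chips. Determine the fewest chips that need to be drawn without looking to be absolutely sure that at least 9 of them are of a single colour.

42

An adversary could hand out at most 8 chips per colour (4 colours run out sooner): 8 + 1 + 8 + 8 + 1 + 8 + 5 + 2 = 41 chips and still no colour has 9.
Pigeonhole: one more chip lands in a colour already at 8, so 42 draws are enough and 41 are not.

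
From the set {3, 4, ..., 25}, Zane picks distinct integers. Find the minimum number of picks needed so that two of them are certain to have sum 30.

14

Two chosen integers sum to 30 exactly when both halves of some pair {x, 30−x} with 5 ≤ x ≤ 30−x ≤ 25 are chosen — 10 such pairs.
The remaining 3 elements (those with no distinct partner in range) can never complete a 30-sum, so the worst case takes all of them and one from each pair: 3 + 10 = 13.
The 14th integer has to be the second member of some pair, so 13 + 1 = 14.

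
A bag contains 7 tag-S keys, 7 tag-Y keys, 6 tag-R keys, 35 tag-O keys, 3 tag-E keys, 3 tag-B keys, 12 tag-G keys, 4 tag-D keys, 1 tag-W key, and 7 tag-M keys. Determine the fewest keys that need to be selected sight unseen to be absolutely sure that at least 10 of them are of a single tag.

An adversary could hand out at most 9 keys per tag (8 tags run out sooner): 7 + 7 + 6 + 9 + 3 + 3 + 9 + 4 + 1 + 7 = 56 keys and still no tag has 10.
One more key lands in a tag already at 9, so 57 draws are enough and 56 are not.

57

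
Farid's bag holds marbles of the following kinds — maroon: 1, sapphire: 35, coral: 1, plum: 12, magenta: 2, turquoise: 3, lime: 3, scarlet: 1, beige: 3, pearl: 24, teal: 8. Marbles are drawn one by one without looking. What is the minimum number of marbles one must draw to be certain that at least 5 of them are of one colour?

Put each drawn marble into a box by colour. The largest draw with every box below 5 takes min(count, 4) from each colour; colours with fewer than 4 contribute all they have.
Σ min(cᵢ, 4) = 1 + 4 + 1 + 4 + 2 + 3 + 3 + 1 + 3 + 4 + 4 = 30.
Draw number 30 + 1 = 31 must push one box to 5.

31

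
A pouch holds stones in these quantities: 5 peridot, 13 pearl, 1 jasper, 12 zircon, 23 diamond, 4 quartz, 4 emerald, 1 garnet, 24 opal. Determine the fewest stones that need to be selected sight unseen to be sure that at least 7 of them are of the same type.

Pigeonhole: the 9 types are the holes; the stones drawn are the pigeons.
To avoid 7 of any one type, the worst case takes at most 6 of each type, or every stone of a type that has fewer than 6.
That gives 5 + 6 + 1 + 6 + 6 + 4 + 4 + 1 + 6 = 39 stones with no type reaching 7.
The next stone forces some type to 7, so 39 + 1 = 40.

40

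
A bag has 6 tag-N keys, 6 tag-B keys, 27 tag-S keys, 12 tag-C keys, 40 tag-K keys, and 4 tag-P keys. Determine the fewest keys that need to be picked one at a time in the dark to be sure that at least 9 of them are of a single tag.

41

By pigeonhole, put each drawn key into a box by tag. The largest draw with every box below 9 takes min(count, 8) from each tag; tags with fewer than 8 contribute all they have.
Σ min(cᵢ, 8) = 6 + 6 + 8 + 8 + 8 + 4 = 40.
Draw number 40 + 1 = 41 must push one box to 9.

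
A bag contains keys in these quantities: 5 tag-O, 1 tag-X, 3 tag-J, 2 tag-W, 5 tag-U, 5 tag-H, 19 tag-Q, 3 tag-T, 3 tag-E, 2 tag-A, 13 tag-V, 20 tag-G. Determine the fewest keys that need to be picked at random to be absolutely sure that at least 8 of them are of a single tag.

An adversary could hand out at most 7 keys per tag (9 tags run out sooner): 5 + 1 + 3 + 2 + 5 + 5 + 7 + 3 + 3 + 2 + 7 + 7 = 50 keys and still no tag has 8.
One more key lands in a tag already at 7, so 51 draws are enough and 50 are not.

51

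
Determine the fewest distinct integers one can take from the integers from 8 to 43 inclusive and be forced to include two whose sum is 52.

A set avoiding the sum 52 can contain at most one of each pair {x, 52−x}, plus the 2 elements whose complement lies outside the range or equal to its own complement.
The integers 8, …, 26 (19 of them) are such a set: any two sum to at least 8+9 = 17 and at most 25+26 = 51 < 52.
By the pigeonhole principle, any 20th integer completes one of the 17 pairs, so 20 choices force a sum of 52.

20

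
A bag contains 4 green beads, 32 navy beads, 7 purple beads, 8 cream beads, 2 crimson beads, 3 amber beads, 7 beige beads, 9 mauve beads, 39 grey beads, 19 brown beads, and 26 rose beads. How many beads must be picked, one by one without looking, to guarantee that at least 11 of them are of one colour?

By pigeonhole, the 11 colours are the holes; the beads drawn are the pigeons.
To avoid 11 of any one colour, the worst case takes at most 10 of each colour, or every bead of a colour that has fewer than 10.
That gives 4 + 10 + 7 + 8 + 2 + 3 + 7 + 9 + 10 + 10 + 10 = 80 beads with no colour reaching 11.
The next bead forces some colour to 11, so 80 + 1 = 81.

81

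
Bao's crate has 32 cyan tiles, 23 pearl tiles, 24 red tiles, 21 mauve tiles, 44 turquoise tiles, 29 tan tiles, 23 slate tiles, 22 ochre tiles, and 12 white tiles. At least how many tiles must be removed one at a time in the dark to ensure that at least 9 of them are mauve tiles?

In the worst case for collecting mauve tiles, every non-mauve tile comes out first.
There are 32 + 23 + 24 + 44 + 29 + 23 + 22 + 12 = 209 non-mauve tiles altogether.
After those, each further tile must be mauve, so 209 + 9 = 218 draws guarantee 9 mauve tiles.

218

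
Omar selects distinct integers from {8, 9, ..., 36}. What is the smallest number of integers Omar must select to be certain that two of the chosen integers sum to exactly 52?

20

Two chosen integers sum to 52 exactly when both halves of some pair {x, 52−x} with 16 ≤ x ≤ 52−x ≤ 36 are chosen — 10 such pairs.
The remaining 9 elements (those with no distinct partner in range) can never complete a 52-sum, so the worst case takes all of them and one from each pair: 9 + 10 = 19.
The 20th integer has to be the second member of some pair, so 19 + 1 = 20.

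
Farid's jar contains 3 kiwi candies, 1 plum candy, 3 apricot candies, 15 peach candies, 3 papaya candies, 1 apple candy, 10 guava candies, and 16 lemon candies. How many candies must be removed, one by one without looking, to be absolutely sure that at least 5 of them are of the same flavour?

An adversary could hand out at most 4 candies per flavour (5 flavours run out sooner): 3 + 1 + 3 + 4 + 3 + 1 + 4 + 4 = 23 candies and still no flavour has 5.
Pigeonhole: one more candy lands in a flavour already at 4, so 24 draws are enough and 23 are not.

24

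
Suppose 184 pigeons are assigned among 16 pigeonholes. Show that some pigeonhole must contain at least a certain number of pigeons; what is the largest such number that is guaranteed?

Pigeonhole: the 16 pigeonholes are the holes and the 184 pigeons are the pigeons.
If every pigeonhole held at most 11 pigeons, the total would be at most 16 × 11 = 176, which is less than 184.
So some pigeonhole holds at least ⌈184/16⌉ = 12 pigeons.

12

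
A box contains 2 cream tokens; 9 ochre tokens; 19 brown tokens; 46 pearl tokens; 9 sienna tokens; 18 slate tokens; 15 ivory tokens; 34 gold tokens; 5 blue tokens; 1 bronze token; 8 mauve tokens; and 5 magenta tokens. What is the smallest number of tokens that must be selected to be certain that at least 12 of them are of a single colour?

Put each drawn token into a box by colour. The largest draw with every box below 12 takes min(count, 11) from each colour; colours with fewer than 11 contribute all they have.
Σ min(cᵢ, 11) = 2 + 9 + 11 + 11 + 9 + 11 + 11 + 11 + 5 + 1 + 8 + 5 = 94.
Draw number 94 + 1 = 95 must push one box to 12.

95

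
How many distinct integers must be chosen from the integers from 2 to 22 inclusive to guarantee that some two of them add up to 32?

Group the elements by complementary pair {x, 32−x}: {10,22}, {11,21}, {12,20}, …, giving 6 two-element pairs, the single value 16 (it cannot pair with itself since the integers are distinct), and 8 integers whose partner 32−x falls outside [2,22].
Treating each of those 15 groups as a pigeonhole, one can pick one integer per group — 15 integers — with no two summing to 32.
The 16th integer lands in an occupied pair, forcing a sum of 32.

16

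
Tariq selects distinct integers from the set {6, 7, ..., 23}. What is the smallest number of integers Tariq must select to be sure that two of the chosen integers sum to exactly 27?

A set avoiding the sum 27 can contain at most one of each pair {x, 27−x}, plus the 2 elements whose complement lies outside the range.
The integers 14, …, 23 (10 of them) are such a set: any two sum to at least 14+15 = 29 > 27.
By pigeonhole, any 11th integer completes one of the 8 pairs, so 11 choices force a sum of 27.

11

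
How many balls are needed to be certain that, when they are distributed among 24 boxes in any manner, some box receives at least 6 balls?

With 120 balls one could put exactly 5 in each of the 24 boxes, and no box would reach 6.
By pigeonhole, one more ball must land in a box that already has 5, giving it 6.
So 24 × 5 + 1 = 121 balls are required.

121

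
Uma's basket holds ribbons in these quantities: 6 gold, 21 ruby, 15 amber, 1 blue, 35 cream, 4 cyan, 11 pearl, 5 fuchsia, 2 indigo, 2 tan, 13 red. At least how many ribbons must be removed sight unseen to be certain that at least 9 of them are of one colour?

61

By pigeonhole, the 11 colours are the holes; the ribbons drawn are the pigeons.
To avoid 9 of any one colour, the worst case takes at most 8 of each colour, or every ribbon of a colour that has fewer than 8.
That gives 6 + 8 + 8 + 1 + 8 + 4 + 8 + 5 + 2 + 2 + 8 = 60 ribbons with no colour reaching 9.
The next ribbon forces some colour to 9, so 60 + 1 = 61.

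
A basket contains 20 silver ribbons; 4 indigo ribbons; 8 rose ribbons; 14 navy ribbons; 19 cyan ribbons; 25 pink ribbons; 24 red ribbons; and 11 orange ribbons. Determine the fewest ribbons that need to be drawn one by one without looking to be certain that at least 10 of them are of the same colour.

67

The 8 colours are the holes; the ribbons drawn are the pigeons.
To avoid 10 of any one colour, the worst case takes at most 9 of each colour, or every ribbon of a colour that has fewer than 9.
That gives 9 + 4 + 8 + 9 + 9 + 9 + 9 + 9 = 66 ribbons with no colour reaching 10.
The next ribbon forces some colour to 10, so 66 + 1 = 67.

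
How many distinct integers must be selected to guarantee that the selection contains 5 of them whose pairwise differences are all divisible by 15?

Integers whose pairwise differences are multiples of 15 are exactly those sharing a remainder mod 15. The 15 residue classes mod 15 are the pigeonholes.
With 60 integers one could put 4 in each residue class and have no class reach 5.
The 61st integer pushes some class to 5, so 15·4 + 1 = 61.

61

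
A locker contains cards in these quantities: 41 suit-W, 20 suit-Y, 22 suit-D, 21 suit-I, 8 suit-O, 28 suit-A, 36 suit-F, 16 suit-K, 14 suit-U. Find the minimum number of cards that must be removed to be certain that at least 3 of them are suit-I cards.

In the worst case for collecting suit-I cards, every non-suit-I card comes out first.
There are 41 + 20 + 22 + 8 + 28 + 36 + 16 + 14 = 185 non-suit-I cards altogether.
After those, each further card must be suit-I, so 185 + 3 = 188 draws guarantee 3 suit-I cards.

188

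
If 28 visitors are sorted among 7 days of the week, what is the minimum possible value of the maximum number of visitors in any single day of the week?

By the pigeonhole principle, the 7 days of the week are the holes and the 28 visitors are the pigeons.
If every day of the week held at most 3 visitors, the total would be at most 7 × 3 = 21, which is less than 28.
So some day of the week holds at least ⌈28/7⌉ = 4 visitors.

4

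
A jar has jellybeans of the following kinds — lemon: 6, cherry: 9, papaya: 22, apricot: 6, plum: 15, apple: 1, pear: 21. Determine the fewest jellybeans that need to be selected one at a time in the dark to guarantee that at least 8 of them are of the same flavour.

By pigeonhole, the 7 flavours are the holes; the jellybeans drawn are the pigeons.
To avoid 8 of any one flavour, the worst case takes at most 7 of each flavour, or every jellybean of a flavour that has fewer than 7.
That gives 6 + 7 + 7 + 6 + 7 + 1 + 7 = 41 jellybeans with no flavour reaching 8.
The next jellybean forces some flavour to 8, so 41 + 1 = 42.

42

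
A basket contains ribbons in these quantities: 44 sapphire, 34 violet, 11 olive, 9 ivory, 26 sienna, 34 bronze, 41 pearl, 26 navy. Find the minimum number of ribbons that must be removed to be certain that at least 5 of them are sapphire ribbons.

In the worst case for collecting sapphire ribbons, every non-sapphire ribbon comes out first.
There are 34 + 11 + 9 + 26 + 34 + 41 + 26 = 181 non-sapphire ribbons altogether.
After those, each further ribbon must be sapphire, so 181 + 5 = 186 draws guarantee 5 sapphire ribbons.

186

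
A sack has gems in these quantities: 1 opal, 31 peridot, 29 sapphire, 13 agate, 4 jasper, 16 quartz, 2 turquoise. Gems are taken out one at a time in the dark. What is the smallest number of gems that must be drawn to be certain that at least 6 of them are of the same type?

Pigeonhole: put each drawn gem into a box by type. The largest draw with every box below 6 takes min(count, 5) from each type; types with fewer than 5 contribute all they have.
Σ min(cᵢ, 5) = 1 + 5 + 5 + 5 + 4 + 5 + 2 = 27.
Draw number 27 + 1 = 28 must push one box to 6.

28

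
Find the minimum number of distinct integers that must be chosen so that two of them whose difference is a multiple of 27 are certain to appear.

28

Integers whose pairwise differences are multiples of 27 are exactly those sharing a remainder mod 27. By pigeonhole, the 27 residue classes mod 27 are the pigeonholes.
With 27 integers one could put 1 in each residue class and have no class reach 2.
The 28th integer pushes some class to 2, so 27·1 + 1 = 28.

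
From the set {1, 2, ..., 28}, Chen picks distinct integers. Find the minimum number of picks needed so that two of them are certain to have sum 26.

17

Two chosen integers sum to 26 exactly when both halves of some pair {x, 26−x} with 1 ≤ x ≤ 26−x ≤ 25 are chosen — 12 such pairs.
The remaining 4 elements (those with no distinct partner in range) can never complete a 26-sum, so the worst case takes all of them and one from each pair: 4 + 12 = 16.
By the pigeonhole principle, the 17th integer has to be the second member of some pair, so 16 + 1 = 17.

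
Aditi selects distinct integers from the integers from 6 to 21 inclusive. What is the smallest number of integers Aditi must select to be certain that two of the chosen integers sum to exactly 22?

A set avoiding the sum 22 can contain at most one of each pair {x, 22−x}, plus the 6 elements whose complement lies outside the range or equal to its own complement.
The integers 11, …, 21 (11 of them) are such a set: any two sum to at least 11+12 = 23 > 22.
By pigeonhole, any 12th integer completes one of the 5 pairs, so 12 choices force a sum of 22.

12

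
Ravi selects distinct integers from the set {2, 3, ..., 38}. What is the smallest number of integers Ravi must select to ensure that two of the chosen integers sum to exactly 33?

23

Two chosen integers sum to 33 exactly when both halves of some pair {x, 33−x} with 2 ≤ x ≤ 33−x ≤ 31 are chosen — 15 such pairs.
The remaining 7 elements (those with no distinct partner in range) can never complete a 33-sum, so the worst case takes all of them and one from each pair: 7 + 15 = 22.
By pigeonhole, the 23rd integer has to be the second member of some pair, so 22 + 1 = 23.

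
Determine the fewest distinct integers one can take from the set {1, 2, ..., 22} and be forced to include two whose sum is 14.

Group the elements by complementary pair {x, 14−x}: {1,13}, {2,12}, {3,11}, …, giving 6 two-element pairs, the single value 7 (it cannot pair with itself since the integers are distinct), and 9 integers whose partner 14−x falls outside [1,22].
Treating each of those 16 groups as a pigeonhole, one can pick one integer per group — 16 integers — with no two summing to 14.
The 17th integer lands in an occupied pair, forcing a sum of 14.

17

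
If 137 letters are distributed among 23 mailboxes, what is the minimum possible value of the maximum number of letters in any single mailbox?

The 23 mailboxes are the holes and the 137 letters are the pigeons.
If every mailbox held at most 5 letters, the total would be at most 23 × 5 = 115, which is less than 137.
So some mailbox holds at least ⌈137/23⌉ = 6 letters.

6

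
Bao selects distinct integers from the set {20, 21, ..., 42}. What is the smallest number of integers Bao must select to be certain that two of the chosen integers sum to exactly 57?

15

Two chosen integers sum to 57 exactly when both halves of some pair {x, 57−x} with 20 ≤ x ≤ 57−x ≤ 37 are chosen — 9 such pairs.
The remaining 5 elements (those with no distinct partner in range) can never complete a 57-sum, so the worst case takes all of them and one from each pair: 5 + 9 = 14.
By the pigeonhole principle, the 15th integer has to be the second member of some pair, so 14 + 1 = 15.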